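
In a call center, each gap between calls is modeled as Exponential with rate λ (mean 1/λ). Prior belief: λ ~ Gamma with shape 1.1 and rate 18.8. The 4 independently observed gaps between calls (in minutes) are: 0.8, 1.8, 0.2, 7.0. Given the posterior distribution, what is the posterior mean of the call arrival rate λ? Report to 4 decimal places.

0.1783

With a Gamma(shape α, rate β) prior on the exponential rate λ, the posterior after n observations with total T = Σxᵢ is Gamma(α+n, β+T).
Sum of observations T = 9.8 minutes; n = 4.
Posterior: Gamma(1.1+4, 18.8+9.8) = Gamma(5.1, 28.6).
Posterior mean of λ = α/β = 5.1/28.6 = 0.1783.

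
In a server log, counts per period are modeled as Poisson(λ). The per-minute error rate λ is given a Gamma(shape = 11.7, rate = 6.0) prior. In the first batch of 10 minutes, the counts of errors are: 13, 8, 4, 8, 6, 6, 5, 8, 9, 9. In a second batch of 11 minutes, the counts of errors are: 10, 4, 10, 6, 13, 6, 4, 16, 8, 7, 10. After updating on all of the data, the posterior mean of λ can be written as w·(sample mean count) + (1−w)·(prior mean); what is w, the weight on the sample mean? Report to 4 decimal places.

With a Gamma(shape α, rate β) prior, the Poisson likelihood is conjugate: the posterior is Gamma(α + ΣXᵢ, β + n).
Total number of minutes: n = 10 + 11 = 21.
Posterior mean = (α₀+S)/(β₀+n) = [n/(β₀+n)]·(S/n) + [β₀/(β₀+n)]·(α₀/β₀), so only n and β₀ enter the weight.
Weight on data w = n/(β₀+n) = 21/(6.0+21) = 21/27.0 = 0.7778.

0.7778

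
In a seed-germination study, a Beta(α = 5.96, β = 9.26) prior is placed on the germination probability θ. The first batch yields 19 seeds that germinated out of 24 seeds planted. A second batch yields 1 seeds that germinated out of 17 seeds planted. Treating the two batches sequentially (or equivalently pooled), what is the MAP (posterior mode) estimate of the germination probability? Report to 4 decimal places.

0.4603

The Beta prior is conjugate to a Binomial/Bernoulli likelihood; the update adds successes to α and failures to β.
After batch 1: Beta(5.96+19, 9.26+5) = Beta(24.96, 14.26).
After batch 2: Beta(24.96+1, 14.26+16) = Beta(25.96, 30.26).
Mode of Beta(a,b) for a,b>1 is (a−1)/(a+b−2) = 24.96/54.22 = 0.4603.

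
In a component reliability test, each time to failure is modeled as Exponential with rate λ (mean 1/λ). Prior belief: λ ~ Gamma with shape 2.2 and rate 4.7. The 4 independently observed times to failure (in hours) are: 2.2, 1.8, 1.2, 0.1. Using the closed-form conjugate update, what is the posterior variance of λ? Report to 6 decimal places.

With a Gamma(shape α, rate β) prior on the exponential rate λ, the posterior after n observations with total T = Σxᵢ is Gamma(α+n, β+T).
Sum of observations T = 5.3 hours; n = 4.
Posterior: Gamma(2.2+4, 4.7+5.3) = Gamma(6.2, 10.0).
Var = α/β² = 0.062000.

0.062000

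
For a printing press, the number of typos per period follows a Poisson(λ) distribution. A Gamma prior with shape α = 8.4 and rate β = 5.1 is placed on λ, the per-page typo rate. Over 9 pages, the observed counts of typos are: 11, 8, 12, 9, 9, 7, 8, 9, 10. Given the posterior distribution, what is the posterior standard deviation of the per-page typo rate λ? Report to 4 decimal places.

With a Gamma(shape α, rate β) prior, the Poisson likelihood is conjugate: the posterior is Gamma(α + ΣXᵢ, β + n).
Sum of counts S = 83 over n = 9 pages.
Posterior: Gamma(α+S, β+n) = Gamma(8.4+83, 5.1+9) = Gamma(91.4, 14.1).
SD = √α/β = √91.4/14.1 = 0.6780.

0.6780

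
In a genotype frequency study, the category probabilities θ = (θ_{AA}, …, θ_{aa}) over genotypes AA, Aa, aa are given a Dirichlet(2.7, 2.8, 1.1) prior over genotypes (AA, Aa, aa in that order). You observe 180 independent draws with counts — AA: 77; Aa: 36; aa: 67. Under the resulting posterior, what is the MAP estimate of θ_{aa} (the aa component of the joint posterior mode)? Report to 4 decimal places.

The Dirichlet prior is conjugate to the Multinomial likelihood: each posterior αⱼ = prior αⱼ + observed count nⱼ.
Posterior concentration: (79.7, 38.8, 68.1), total = 186.6.
Joint mode component: (α_{aa}−1)/(Σα−K) = 67.1/183.6 = 0.3655.

0.3655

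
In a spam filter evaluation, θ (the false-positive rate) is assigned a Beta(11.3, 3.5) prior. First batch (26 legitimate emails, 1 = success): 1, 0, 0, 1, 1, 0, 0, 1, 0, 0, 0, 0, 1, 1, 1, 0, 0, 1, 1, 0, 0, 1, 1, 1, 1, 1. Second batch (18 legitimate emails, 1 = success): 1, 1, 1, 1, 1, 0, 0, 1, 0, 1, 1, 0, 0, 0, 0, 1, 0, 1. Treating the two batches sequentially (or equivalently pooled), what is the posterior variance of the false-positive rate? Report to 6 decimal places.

0.004012

The Beta prior is conjugate to a Binomial/Bernoulli likelihood; the update adds successes to α and failures to β.
After batch 1: Beta(11.3+14, 3.5+12) = Beta(25.3, 15.5).
After batch 2: Beta(25.3+10, 15.5+8) = Beta(35.3, 23.5).
Var = αβ/((α+β)²(α+β+1)) = 35.3·23.5/(58.8²·59.8) = 0.004012.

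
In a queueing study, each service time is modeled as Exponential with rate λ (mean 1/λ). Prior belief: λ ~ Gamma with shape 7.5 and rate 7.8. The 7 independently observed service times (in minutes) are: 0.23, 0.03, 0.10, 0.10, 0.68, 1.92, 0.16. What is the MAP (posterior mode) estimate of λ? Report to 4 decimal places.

With a Gamma(shape α, rate β) prior on the exponential rate λ, the posterior after n observations with total T = Σxᵢ is Gamma(α+n, β+T).
Sum of observations T = 3.22 minutes; n = 7.
Posterior: Gamma(7.5+7, 7.8+3.22) = Gamma(14.5, 11.02).
Mode = (α−1)/β = 1.2250.

1.2250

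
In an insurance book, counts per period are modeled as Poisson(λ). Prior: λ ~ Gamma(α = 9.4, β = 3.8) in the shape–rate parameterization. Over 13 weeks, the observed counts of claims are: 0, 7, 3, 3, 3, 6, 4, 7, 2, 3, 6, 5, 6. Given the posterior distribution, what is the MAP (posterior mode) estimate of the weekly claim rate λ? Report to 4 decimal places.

With a Gamma(shape α, rate β) prior, the Poisson likelihood is conjugate: the posterior is Gamma(α + ΣXᵢ, β + n).
Sum of counts S = 55 over n = 13 weeks.
Posterior: Gamma(α+S, β+n) = Gamma(9.4+55, 3.8+13) = Gamma(64.4, 16.8).
Mode of Gamma(α,β) for α≥1 is (α−1)/β = 63.4/16.8 = 3.7738.

3.7738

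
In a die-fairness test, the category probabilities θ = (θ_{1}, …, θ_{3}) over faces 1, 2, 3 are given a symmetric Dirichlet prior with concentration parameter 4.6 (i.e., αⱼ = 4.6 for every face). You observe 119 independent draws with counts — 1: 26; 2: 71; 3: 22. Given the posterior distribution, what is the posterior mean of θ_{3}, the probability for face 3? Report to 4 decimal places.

0.2003

The Dirichlet prior is conjugate to the Multinomial likelihood: each posterior αⱼ = prior αⱼ + observed count nⱼ.
Posterior concentration: (30.6, 75.6, 26.6), total = 132.8.
E[θ_{3}|data] = α_{3}/Σα = 26.6/132.8 = 0.2003.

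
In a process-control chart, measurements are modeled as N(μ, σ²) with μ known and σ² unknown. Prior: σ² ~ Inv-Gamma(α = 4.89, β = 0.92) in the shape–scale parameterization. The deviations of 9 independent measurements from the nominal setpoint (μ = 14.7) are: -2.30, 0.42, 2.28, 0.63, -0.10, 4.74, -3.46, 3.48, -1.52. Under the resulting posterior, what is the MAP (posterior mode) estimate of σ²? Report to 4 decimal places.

2.9727

With known mean μ and an Inverse-Gamma(α, β) prior on σ², the Normal likelihood is conjugate: posterior is Inv-Gamma(α + n/2, β + Σ(xᵢ−μ)²/2).
Σ(xᵢ−μ)² = (-2.30)² + (0.42)² + (2.28)² + (0.63)² + (-0.10)² + (4.74)² + (-3.46)² + (3.48)² + (-1.52)² = 59.9317.
Posterior: Inv-Gamma(4.89 + 9/2, 0.92 + 59.9317/2) = Inv-Gamma(9.39, 30.88585).
Mode = β/(α+1) = 30.88585/10.39 = 2.9727.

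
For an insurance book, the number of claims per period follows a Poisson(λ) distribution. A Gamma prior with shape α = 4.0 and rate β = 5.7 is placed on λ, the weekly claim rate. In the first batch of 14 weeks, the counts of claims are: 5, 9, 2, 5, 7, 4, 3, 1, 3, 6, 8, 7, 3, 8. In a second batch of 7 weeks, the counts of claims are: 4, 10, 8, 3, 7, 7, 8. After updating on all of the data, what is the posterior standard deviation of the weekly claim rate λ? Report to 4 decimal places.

With a Gamma(shape α, rate β) prior, the Poisson likelihood is conjugate: the posterior is Gamma(α + ΣXᵢ, β + n).
Batch 1: sum of counts S = 71 over n = 14 weeks.
After batch 1: Gamma(α+S, β+n) = Gamma(4.0+71, 5.7+14) = Gamma(75.0, 19.7).
Batch 2: sum of counts S = 47 over n = 7 weeks.
After batch 2: Gamma(α+S, β+n) = Gamma(75.0+47, 19.7+7) = Gamma(122.0, 26.7).
SD = √α/β = √122.0/26.7 = 0.4137.

0.4137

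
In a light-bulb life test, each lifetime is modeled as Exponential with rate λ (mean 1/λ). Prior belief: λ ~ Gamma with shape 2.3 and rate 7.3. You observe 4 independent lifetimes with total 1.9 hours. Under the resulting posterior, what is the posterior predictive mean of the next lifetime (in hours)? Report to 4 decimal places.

1.7358

With a Gamma(shape α, rate β) prior on the exponential rate λ, the posterior after n observations with total T = Σxᵢ is Gamma(α+n, β+T).
Posterior: Gamma(2.3+4, 7.3+1.9) = Gamma(6.3, 9.2).
The predictive distribution for the next observation is Lomax; its mean is β/(α−1) = 9.2/5.3 = 1.7358.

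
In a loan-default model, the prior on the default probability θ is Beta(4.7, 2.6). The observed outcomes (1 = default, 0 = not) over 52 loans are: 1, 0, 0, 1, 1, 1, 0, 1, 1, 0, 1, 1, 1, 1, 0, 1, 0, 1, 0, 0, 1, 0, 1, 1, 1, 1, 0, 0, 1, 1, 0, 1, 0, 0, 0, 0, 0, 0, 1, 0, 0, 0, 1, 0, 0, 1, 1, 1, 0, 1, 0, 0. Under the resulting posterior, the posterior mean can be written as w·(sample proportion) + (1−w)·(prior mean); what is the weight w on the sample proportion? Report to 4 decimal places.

0.8769

The Beta prior is conjugate to a Binomial/Bernoulli likelihood; the update adds successes to α and failures to β.
Posterior mean = (α₀+k)/(α₀+β₀+n) = [n/(α₀+β₀+n)]·(k/n) + [(α₀+β₀)/(α₀+β₀+n)]·α₀/(α₀+β₀), so only n and the prior enter the weight.
The weight on the data is w = n/(α₀+β₀+n) = 52/(4.7+2.6+52) = 52/59.3 = 0.8769.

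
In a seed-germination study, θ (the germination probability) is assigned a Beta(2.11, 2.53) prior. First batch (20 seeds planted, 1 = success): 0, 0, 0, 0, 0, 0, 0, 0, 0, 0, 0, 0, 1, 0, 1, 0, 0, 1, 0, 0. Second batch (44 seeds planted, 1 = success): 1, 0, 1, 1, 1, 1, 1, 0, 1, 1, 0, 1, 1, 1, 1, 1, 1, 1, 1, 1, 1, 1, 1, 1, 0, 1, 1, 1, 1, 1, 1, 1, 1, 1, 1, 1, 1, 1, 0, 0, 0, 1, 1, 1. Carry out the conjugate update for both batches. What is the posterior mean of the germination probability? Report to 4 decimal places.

0.6135

The Beta prior is conjugate to a Binomial/Bernoulli likelihood; the update adds successes to α and failures to β.
After batch 1: Beta(2.11+3, 2.53+17) = Beta(5.11, 19.53).
After batch 2: Beta(5.11+37, 19.53+7) = Beta(42.11, 26.53).
Posterior mean = α/(α+β) = 42.11/68.64 = 0.6135.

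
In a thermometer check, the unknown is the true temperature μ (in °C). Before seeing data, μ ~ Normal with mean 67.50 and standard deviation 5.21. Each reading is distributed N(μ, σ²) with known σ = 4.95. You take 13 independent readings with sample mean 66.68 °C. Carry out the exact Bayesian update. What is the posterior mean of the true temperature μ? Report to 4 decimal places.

For Normal data with known variance σ², a Normal(μ₀, σ₀²) prior on μ is conjugate. Posterior precision = 1/σ₀² + n/σ²; posterior mean is the precision-weighted average of μ₀ and x̄.
n·x̄ = 13·66.68 = 866.84.
σ₀² = 5.21² = 27.1441, σ² = 4.95² = 24.5025; σ² + n·σ₀² = 24.5025 + 13·27.1441 = 377.3758.
Posterior mean = (μ₀/σ₀² + n·x̄/σ²)/(1/σ₀² + n/σ²) = (σ²·μ₀ + σ₀²·n·x̄)/(σ² + n·σ₀²) = (24.5025·67.50 + 27.1441·866.84)/377.3758 = 25183.510394/377.3758 = 66.7332.

66.7332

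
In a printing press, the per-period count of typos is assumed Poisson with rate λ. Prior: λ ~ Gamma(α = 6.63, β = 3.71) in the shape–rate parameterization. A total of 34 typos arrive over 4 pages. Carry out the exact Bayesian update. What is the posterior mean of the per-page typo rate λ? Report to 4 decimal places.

With a Gamma(shape α, rate β) prior, the Poisson likelihood is conjugate: the posterior is Gamma(α + ΣXᵢ, β + n).
Posterior: Gamma(α+S, β+n) = Gamma(6.63+34, 3.71+4) = Gamma(40.63, 7.71).
Posterior mean = α/β = 40.63/7.71 = 5.2698.

5.2698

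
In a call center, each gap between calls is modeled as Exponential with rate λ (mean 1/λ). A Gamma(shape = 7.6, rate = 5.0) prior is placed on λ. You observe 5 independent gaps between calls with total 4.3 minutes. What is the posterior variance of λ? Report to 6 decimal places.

0.145682

With a Gamma(shape α, rate β) prior on the exponential rate λ, the posterior after n observations with total T = Σxᵢ is Gamma(α+n, β+T).
Posterior: Gamma(7.6+5, 5.0+4.3) = Gamma(12.6, 9.3).
Var = α/β² = 0.145682.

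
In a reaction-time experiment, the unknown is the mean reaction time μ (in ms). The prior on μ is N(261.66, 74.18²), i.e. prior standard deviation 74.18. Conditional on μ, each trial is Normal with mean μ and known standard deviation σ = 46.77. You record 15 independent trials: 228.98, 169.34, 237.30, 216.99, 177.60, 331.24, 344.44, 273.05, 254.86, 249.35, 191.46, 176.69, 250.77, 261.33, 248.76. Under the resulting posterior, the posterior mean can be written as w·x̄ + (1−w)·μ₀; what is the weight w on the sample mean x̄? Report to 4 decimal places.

0.9742

For Normal data with known variance σ², a Normal(μ₀, σ₀²) prior on μ is conjugate. Posterior precision = 1/σ₀² + n/σ²; posterior mean is the precision-weighted average of μ₀ and x̄.
σ₀² = 74.18² = 5502.6724, σ² = 46.77² = 2187.4329. Prior precision 1/σ₀² = 1/5502.6724; data precision n/σ² = 15/2187.4329.
w = (n/σ²)/(1/σ₀² + n/σ²) = n·σ₀²/(σ² + n·σ₀²) = 15·5502.6724/(2187.4329 + 15·5502.6724) = 82540.086/84727.5189 = 0.9742.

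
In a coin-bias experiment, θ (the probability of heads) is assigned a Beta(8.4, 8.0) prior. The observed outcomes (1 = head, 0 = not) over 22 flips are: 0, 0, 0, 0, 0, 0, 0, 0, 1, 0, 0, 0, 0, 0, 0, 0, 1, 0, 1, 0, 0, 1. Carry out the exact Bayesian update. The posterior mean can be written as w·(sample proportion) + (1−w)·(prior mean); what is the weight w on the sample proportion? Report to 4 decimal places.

The Beta prior is conjugate to a Binomial/Bernoulli likelihood; the update adds successes to α and failures to β.
Posterior mean = (α₀+k)/(α₀+β₀+n) = [n/(α₀+β₀+n)]·(k/n) + [(α₀+β₀)/(α₀+β₀+n)]·α₀/(α₀+β₀), so only n and the prior enter the weight.
The weight on the data is w = n/(α₀+β₀+n) = 22/(8.4+8.0+22) = 22/38.4 = 0.5729.

0.5729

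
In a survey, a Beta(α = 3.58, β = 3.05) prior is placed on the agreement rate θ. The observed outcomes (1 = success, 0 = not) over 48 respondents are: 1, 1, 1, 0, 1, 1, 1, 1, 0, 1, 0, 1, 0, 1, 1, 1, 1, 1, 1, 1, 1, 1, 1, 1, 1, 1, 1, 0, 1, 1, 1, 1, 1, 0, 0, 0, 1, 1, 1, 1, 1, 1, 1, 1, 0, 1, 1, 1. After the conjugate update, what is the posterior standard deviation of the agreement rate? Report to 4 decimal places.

0.0556

The Beta prior is conjugate to a Binomial/Bernoulli likelihood; the update adds successes to α and failures to β.
Posterior: Beta(α+k, β+n−k) = Beta(3.58+39, 3.05+9) = Beta(42.58, 12.05).
Var = αβ/((α+β)²(α+β+1)) = 42.58·12.05/(54.63²·55.63) = 0.00309045; SD = √0.00309045 = 0.0556.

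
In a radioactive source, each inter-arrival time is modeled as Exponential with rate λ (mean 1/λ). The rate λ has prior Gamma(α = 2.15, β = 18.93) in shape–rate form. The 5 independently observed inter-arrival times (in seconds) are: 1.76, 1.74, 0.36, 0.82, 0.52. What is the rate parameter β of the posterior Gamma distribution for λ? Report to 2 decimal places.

24.13

With a Gamma(shape α, rate β) prior on the exponential rate λ, the posterior after n observations with total T = Σxᵢ is Gamma(α+n, β+T).
Sum of observations T = 5.20 seconds; n = 5.
Posterior: Gamma(2.15+5, 18.93+5.20) = Gamma(7.15, 24.13).
Posterior β = 24.13.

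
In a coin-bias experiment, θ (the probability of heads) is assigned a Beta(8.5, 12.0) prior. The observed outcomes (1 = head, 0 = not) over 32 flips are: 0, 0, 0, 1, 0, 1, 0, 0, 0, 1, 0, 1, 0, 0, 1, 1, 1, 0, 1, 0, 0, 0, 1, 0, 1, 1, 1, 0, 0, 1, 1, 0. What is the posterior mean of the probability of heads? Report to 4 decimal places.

0.4286

The Beta prior is conjugate to a Binomial/Bernoulli likelihood; the update adds successes to α and failures to β.
Posterior: Beta(α+k, β+n−k) = Beta(8.5+14, 12.0+18) = Beta(22.5, 30.0).
Posterior mean = α/(α+β) = 22.5/52.5 = 0.4286.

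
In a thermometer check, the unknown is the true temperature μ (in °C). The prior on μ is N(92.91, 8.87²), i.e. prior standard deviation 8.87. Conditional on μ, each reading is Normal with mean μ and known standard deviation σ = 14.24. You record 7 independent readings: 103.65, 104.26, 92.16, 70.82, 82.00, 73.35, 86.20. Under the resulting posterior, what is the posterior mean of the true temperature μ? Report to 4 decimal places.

For Normal data with known variance σ², a Normal(μ₀, σ₀²) prior on μ is conjugate. Posterior precision = 1/σ₀² + n/σ²; posterior mean is the precision-weighted average of μ₀ and x̄.
Σxᵢ = 103.65 + 104.26 + 92.16 + 70.82 + 82.00 + 73.35 + 86.20 = 612.44, so n·x̄ = 612.44.
σ₀² = 8.87² = 78.6769, σ² = 14.24² = 202.7776; σ² + n·σ₀² = 202.7776 + 7·78.6769 = 753.5159.
Posterior mean = (μ₀/σ₀² + n·x̄/σ²)/(1/σ₀² + n/σ²) = (σ²·μ₀ + σ₀²·n·x̄)/(σ² + n·σ₀²) = (202.7776·92.91 + 78.6769·612.44)/753.5159 = 67024.947452/753.5159 = 88.9496.

88.9496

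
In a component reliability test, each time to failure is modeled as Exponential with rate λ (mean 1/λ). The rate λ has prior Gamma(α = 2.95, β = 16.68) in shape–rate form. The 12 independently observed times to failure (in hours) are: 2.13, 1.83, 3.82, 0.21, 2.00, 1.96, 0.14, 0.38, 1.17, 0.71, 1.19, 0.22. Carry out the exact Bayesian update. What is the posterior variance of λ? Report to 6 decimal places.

With a Gamma(shape α, rate β) prior on the exponential rate λ, the posterior after n observations with total T = Σxᵢ is Gamma(α+n, β+T).
Sum of observations T = 15.76 hours; n = 12.
Posterior: Gamma(2.95+12, 16.68+15.76) = Gamma(14.95, 32.44).
Var = α/β² = 0.014206.

0.014206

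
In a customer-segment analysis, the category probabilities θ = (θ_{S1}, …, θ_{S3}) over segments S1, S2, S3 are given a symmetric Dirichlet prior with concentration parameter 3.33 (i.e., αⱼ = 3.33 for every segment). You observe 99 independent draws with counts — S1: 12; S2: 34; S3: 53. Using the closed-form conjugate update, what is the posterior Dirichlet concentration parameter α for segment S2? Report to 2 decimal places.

The Dirichlet prior is conjugate to the Multinomial likelihood: each posterior αⱼ = prior αⱼ + observed count nⱼ.
Posterior concentration: (15.33, 37.33, 56.33), total = 108.99.
α_{S2} = 3.33 + 34 = 37.33.

37.33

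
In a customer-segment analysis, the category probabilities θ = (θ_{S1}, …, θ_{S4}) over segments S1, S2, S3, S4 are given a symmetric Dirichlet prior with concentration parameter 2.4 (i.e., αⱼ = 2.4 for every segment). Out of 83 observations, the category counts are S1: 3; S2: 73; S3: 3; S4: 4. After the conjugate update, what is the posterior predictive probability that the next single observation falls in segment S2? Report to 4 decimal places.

0.8143

The Dirichlet prior is conjugate to the Multinomial likelihood: each posterior αⱼ = prior αⱼ + observed count nⱼ.
Posterior concentration: (5.4, 75.4, 5.4, 6.4), total = 92.6.
P(next = S2 | data) = α_{S2}/Σα = 0.8143.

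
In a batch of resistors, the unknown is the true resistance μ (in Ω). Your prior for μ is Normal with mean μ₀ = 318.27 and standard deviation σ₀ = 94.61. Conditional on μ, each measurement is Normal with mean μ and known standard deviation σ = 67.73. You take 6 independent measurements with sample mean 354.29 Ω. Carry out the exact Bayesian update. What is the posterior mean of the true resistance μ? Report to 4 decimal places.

For Normal data with known variance σ², a Normal(μ₀, σ₀²) prior on μ is conjugate. Posterior precision = 1/σ₀² + n/σ²; posterior mean is the precision-weighted average of μ₀ and x̄.
n·x̄ = 6·354.29 = 2125.74.
σ₀² = 94.61² = 8951.0521, σ² = 67.73² = 4587.3529; σ² + n·σ₀² = 4587.3529 + 6·8951.0521 = 58293.6655.
Posterior mean = (μ₀/σ₀² + n·x̄/σ²)/(1/σ₀² + n/σ²) = (σ²·μ₀ + σ₀²·n·x̄)/(σ² + n·σ₀²) = (4587.3529·318.27 + 8951.0521·2125.74)/58293.6655 = 20487626.298537/58293.6655 = 351.4554.

351.4554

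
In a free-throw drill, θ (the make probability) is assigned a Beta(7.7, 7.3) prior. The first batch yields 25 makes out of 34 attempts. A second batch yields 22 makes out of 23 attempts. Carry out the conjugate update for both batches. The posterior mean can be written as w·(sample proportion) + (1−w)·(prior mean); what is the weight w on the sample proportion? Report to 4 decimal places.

0.7917

The Beta prior is conjugate to a Binomial/Bernoulli likelihood; the update adds successes to α and failures to β.
Total number of attempts: n = 34 + 23 = 57.
Posterior mean = (α₀+k)/(α₀+β₀+n) = [n/(α₀+β₀+n)]·(k/n) + [(α₀+β₀)/(α₀+β₀+n)]·α₀/(α₀+β₀), so only n and the prior enter the weight.
The weight on the data is w = n/(α₀+β₀+n) = 57/(7.7+7.3+57) = 57/72.0 = 0.7917.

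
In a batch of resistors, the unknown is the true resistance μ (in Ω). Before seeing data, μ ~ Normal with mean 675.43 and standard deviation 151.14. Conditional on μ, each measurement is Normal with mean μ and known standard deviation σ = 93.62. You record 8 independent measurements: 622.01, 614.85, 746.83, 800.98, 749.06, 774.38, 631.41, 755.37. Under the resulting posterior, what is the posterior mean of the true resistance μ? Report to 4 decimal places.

For Normal data with known variance σ², a Normal(μ₀, σ₀²) prior on μ is conjugate. Posterior precision = 1/σ₀² + n/σ²; posterior mean is the precision-weighted average of μ₀ and x̄.
Σxᵢ = 622.01 + 614.85 + 746.83 + 800.98 + 749.06 + 774.38 + 631.41 + 755.37 = 5694.89, so n·x̄ = 5694.89.
σ₀² = 151.14² = 22843.2996, σ² = 93.62² = 8764.7044; σ² + n·σ₀² = 8764.7044 + 8·22843.2996 = 191511.1012.
Posterior mean = (μ₀/σ₀² + n·x̄/σ²)/(1/σ₀² + n/σ²) = (σ²·μ₀ + σ₀²·n·x̄)/(σ² + n·σ₀²) = (8764.7044·675.43 + 22843.2996·5694.89)/191511.1012 = 136010022.751936/191511.1012 = 710.1939.

710.1939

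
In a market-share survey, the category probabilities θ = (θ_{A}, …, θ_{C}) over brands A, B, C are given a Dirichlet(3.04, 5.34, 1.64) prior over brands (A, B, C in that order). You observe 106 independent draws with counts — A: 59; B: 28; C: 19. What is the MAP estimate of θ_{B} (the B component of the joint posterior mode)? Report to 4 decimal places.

0.2861

The Dirichlet prior is conjugate to the Multinomial likelihood: each posterior αⱼ = prior αⱼ + observed count nⱼ.
Posterior concentration: (62.04, 33.34, 20.64), total = 116.02.
Joint mode component: (α_{B}−1)/(Σα−K) = 32.34/113.02 = 0.2861.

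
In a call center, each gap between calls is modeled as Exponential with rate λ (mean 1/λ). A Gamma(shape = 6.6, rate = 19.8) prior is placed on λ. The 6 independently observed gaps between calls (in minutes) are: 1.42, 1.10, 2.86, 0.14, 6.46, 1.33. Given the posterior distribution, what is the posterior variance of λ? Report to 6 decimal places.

0.011493

With a Gamma(shape α, rate β) prior on the exponential rate λ, the posterior after n observations with total T = Σxᵢ is Gamma(α+n, β+T).
Sum of observations T = 13.31 minutes; n = 6.
Posterior: Gamma(6.6+6, 19.8+13.31) = Gamma(12.6, 33.11).
Var = α/β² = 0.011493.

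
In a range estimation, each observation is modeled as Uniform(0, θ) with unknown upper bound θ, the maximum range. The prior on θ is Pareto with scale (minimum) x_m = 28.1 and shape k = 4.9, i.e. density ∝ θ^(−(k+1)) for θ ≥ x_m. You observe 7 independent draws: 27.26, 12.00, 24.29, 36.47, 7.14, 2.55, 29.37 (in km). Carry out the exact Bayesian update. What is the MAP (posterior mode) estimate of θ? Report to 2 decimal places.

A Pareto(scale x_m, shape k) prior on the upper bound θ of Uniform(0, θ) is conjugate: posterior is Pareto(max(x_m, max xᵢ), k + n).
Sample maximum = 36.47; prior scale x_m = 28.1 → posterior scale = max = 36.47.
Posterior shape = 4.9 + 7 = 11.9.
The Pareto density is decreasing on [x_m, ∞), so the mode is x_m = 36.47.

36.47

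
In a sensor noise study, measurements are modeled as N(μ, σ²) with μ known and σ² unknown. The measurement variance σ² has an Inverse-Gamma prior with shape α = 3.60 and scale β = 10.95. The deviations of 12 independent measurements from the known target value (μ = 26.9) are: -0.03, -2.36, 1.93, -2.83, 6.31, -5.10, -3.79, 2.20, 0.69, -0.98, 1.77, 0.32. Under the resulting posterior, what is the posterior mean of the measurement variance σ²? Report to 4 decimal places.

With known mean μ and an Inverse-Gamma(α, β) prior on σ², the Normal likelihood is conjugate: posterior is Inv-Gamma(α + n/2, β + Σ(xᵢ−μ)²/2).
Σ(xᵢ−μ)² = (-0.03)² + (-2.36)² + (1.93)² + (-2.83)² + (6.31)² + (-5.10)² + (-3.79)² + (2.20)² + (0.69)² + (-0.98)² + (1.77)² + (0.32)² = 107.0063.
Posterior: Inv-Gamma(3.60 + 12/2, 10.95 + 107.0063/2) = Inv-Gamma(9.60, 64.45315).
E[σ²|data] = β/(α−1) = 64.45315/8.60 = 7.4946.

7.4946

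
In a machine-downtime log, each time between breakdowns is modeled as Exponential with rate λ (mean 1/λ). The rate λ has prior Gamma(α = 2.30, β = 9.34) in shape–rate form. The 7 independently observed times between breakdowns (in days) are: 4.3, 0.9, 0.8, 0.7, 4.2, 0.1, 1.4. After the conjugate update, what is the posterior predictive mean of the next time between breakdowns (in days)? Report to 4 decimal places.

2.6193

With a Gamma(shape α, rate β) prior on the exponential rate λ, the posterior after n observations with total T = Σxᵢ is Gamma(α+n, β+T).
Sum of observations T = 12.4 days; n = 7.
Posterior: Gamma(2.30+7, 9.34+12.4) = Gamma(9.30, 21.74).
The predictive distribution for the next observation is Lomax; its mean is β/(α−1) = 21.74/8.30 = 2.6193.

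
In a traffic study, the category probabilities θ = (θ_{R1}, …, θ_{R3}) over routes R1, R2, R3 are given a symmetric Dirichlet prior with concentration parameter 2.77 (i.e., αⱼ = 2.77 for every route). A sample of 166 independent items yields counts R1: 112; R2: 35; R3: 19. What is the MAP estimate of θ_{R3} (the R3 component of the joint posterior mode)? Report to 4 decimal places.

0.1212

The Dirichlet prior is conjugate to the Multinomial likelihood: each posterior αⱼ = prior αⱼ + observed count nⱼ.
Posterior concentration: (114.77, 37.77, 21.77), total = 174.31.
Joint mode component: (α_{R3}−1)/(Σα−K) = 20.77/171.31 = 0.1212.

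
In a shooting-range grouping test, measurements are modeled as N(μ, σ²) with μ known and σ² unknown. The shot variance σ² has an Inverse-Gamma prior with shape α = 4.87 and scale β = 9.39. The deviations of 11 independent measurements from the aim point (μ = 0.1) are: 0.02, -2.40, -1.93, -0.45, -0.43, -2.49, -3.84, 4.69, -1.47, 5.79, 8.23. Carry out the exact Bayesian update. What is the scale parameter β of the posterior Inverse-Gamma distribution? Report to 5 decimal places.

With known mean μ and an Inverse-Gamma(α, β) prior on σ², the Normal likelihood is conjugate: posterior is Inv-Gamma(α + n/2, β + Σ(xᵢ−μ)²/2).
Σ(xᵢ−μ)² = (0.02)² + (-2.40)² + (-1.93)² + (-0.45)² + (-0.43)² + (-2.49)² + (-3.84)² + (4.69)² + (-1.47)² + (5.79)² + (8.23)² = 156.2324.
Posterior: Inv-Gamma(4.87 + 11/2, 9.39 + 156.2324/2) = Inv-Gamma(10.37, 87.50620).
Posterior β = 87.50620.

87.50620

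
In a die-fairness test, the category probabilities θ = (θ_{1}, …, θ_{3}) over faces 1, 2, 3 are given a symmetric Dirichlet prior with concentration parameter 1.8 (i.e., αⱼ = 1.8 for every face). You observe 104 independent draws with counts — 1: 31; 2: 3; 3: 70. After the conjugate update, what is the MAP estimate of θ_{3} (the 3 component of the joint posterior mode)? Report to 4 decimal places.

The Dirichlet prior is conjugate to the Multinomial likelihood: each posterior αⱼ = prior αⱼ + observed count nⱼ.
Posterior concentration: (32.8, 4.8, 71.8), total = 109.4.
Joint mode component: (α_{3}−1)/(Σα−K) = 70.8/106.4 = 0.6654.

0.6654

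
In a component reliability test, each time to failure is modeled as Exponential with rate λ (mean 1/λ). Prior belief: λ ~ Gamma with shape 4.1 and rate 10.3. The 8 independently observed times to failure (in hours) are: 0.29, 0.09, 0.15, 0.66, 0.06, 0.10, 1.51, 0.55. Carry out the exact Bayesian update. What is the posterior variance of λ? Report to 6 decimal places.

0.064374

With a Gamma(shape α, rate β) prior on the exponential rate λ, the posterior after n observations with total T = Σxᵢ is Gamma(α+n, β+T).
Sum of observations T = 3.41 hours; n = 8.
Posterior: Gamma(4.1+8, 10.3+3.41) = Gamma(12.1, 13.71).
Var = α/β² = 0.064374.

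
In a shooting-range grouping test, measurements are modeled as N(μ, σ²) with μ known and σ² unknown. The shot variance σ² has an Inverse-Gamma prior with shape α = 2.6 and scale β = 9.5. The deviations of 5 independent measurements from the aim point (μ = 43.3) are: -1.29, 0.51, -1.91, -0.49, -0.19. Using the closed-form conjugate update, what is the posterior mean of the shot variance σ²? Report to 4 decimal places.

3.0303

With known mean μ and an Inverse-Gamma(α, β) prior on σ², the Normal likelihood is conjugate: posterior is Inv-Gamma(α + n/2, β + Σ(xᵢ−μ)²/2).
Σ(xᵢ−μ)² = (-1.29)² + (0.51)² + (-1.91)² + (-0.49)² + (-0.19)² = 5.8485.
Posterior: Inv-Gamma(2.6 + 5/2, 9.5 + 5.8485/2) = Inv-Gamma(5.10, 12.42425).
E[σ²|data] = β/(α−1) = 12.42425/4.10 = 3.0303.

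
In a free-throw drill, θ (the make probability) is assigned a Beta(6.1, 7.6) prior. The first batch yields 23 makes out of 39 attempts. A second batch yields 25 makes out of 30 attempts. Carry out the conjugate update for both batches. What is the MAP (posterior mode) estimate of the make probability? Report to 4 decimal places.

0.6580

The Beta prior is conjugate to a Binomial/Bernoulli likelihood; the update adds successes to α and failures to β.
After batch 1: Beta(6.1+23, 7.6+16) = Beta(29.1, 23.6).
After batch 2: Beta(29.1+25, 23.6+5) = Beta(54.1, 28.6).
Mode of Beta(a,b) for a,b>1 is (a−1)/(a+b−2) = 53.1/80.7 = 0.6580.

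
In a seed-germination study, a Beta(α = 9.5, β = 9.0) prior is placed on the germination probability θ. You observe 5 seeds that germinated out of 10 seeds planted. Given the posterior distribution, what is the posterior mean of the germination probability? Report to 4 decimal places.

The Beta prior is conjugate to a Binomial/Bernoulli likelihood; the update adds successes to α and failures to β.
Posterior: Beta(α+k, β+n−k) = Beta(9.5+5, 9.0+5) = Beta(14.5, 14.0).
Posterior mean = α/(α+β) = 14.5/28.5 = 0.5088.

0.5088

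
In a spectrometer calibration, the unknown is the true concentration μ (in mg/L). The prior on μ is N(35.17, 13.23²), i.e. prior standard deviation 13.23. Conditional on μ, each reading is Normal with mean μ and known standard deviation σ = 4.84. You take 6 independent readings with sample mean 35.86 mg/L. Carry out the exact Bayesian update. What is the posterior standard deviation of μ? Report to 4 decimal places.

For Normal data with known variance σ², a Normal(μ₀, σ₀²) prior on μ is conjugate. Posterior precision = 1/σ₀² + n/σ²; posterior mean is the precision-weighted average of μ₀ and x̄.
σ₀² = 13.23² = 175.0329, σ² = 4.84² = 23.4256; σ² + n·σ₀² = 23.4256 + 6·175.0329 = 1073.623.
Posterior precision = 1/σ₀² + n/σ² = 1/175.0329 + 6/23.4256 = (σ² + n·σ₀²)/(σ₀²σ²) = 1073.623/(175.0329·23.4256); posterior variance σₙ² = σ₀²σ²/(σ² + n·σ₀²) = 175.0329·23.4256/1073.623 = 3.819079.
Posterior SD = √σₙ² = √(175.0329·23.4256/1073.623) = 1.9542.

1.9542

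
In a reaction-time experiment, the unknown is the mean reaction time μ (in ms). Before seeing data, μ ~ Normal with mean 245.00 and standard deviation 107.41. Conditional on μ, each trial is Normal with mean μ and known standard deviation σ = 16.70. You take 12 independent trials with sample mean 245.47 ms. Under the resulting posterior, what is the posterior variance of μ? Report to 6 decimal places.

For Normal data with known variance σ², a Normal(μ₀, σ₀²) prior on μ is conjugate. Posterior precision = 1/σ₀² + n/σ²; posterior mean is the precision-weighted average of μ₀ and x̄.
σ₀² = 107.41² = 11536.9081, σ² = 16.70² = 278.89; σ² + n·σ₀² = 278.89 + 12·11536.9081 = 138721.7872.
Posterior precision = 1/σ₀² + n/σ² = 1/11536.9081 + 12/278.89 = (σ² + n·σ₀²)/(σ₀²σ²) = 138721.7872/(11536.9081·278.89); posterior variance σₙ² = σ₀²σ²/(σ² + n·σ₀²) = 11536.9081·278.89/138721.7872 = 23.194109.

23.194109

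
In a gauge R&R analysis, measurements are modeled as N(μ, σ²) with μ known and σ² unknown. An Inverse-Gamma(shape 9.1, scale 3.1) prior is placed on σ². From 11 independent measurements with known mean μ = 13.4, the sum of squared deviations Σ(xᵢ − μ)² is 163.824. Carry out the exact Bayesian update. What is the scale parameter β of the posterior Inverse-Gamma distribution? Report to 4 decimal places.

85.0120

With known mean μ and an Inverse-Gamma(α, β) prior on σ², the Normal likelihood is conjugate: posterior is Inv-Gamma(α + n/2, β + Σ(xᵢ−μ)²/2).
Posterior: Inv-Gamma(9.1 + 11/2, 3.1 + 163.824/2) = Inv-Gamma(14.60, 85.0120).
Posterior β = 85.0120.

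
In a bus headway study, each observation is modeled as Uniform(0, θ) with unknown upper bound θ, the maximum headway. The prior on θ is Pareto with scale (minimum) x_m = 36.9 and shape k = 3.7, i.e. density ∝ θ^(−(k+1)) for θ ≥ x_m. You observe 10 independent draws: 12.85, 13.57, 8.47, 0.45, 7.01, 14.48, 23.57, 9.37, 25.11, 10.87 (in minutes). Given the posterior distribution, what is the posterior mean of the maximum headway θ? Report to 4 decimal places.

39.8055

A Pareto(scale x_m, shape k) prior on the upper bound θ of Uniform(0, θ) is conjugate: posterior is Pareto(max(x_m, max xᵢ), k + n).
Sample maximum = 25.11; prior scale x_m = 36.9 → posterior scale = max = 36.90.
Posterior shape = 3.7 + 10 = 13.7.
E[θ|data] = k·x_m/(k−1) = 13.7·36.90/12.7 = 39.8055.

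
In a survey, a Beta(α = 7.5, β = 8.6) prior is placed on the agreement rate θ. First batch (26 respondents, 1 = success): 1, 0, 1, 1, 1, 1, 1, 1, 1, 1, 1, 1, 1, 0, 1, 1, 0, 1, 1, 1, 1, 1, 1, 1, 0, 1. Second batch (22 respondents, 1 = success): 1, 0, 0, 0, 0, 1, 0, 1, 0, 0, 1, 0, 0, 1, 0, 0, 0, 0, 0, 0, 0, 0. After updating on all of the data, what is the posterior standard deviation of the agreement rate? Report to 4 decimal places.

0.0618

The Beta prior is conjugate to a Binomial/Bernoulli likelihood; the update adds successes to α and failures to β.
After batch 1: Beta(7.5+22, 8.6+4) = Beta(29.5, 12.6).
After batch 2: Beta(29.5+5, 12.6+17) = Beta(34.5, 29.6).
Var = αβ/((α+β)²(α+β+1)) = 34.5·29.6/(64.1²·65.1) = 0.00381781; SD = √0.00381781 = 0.0618.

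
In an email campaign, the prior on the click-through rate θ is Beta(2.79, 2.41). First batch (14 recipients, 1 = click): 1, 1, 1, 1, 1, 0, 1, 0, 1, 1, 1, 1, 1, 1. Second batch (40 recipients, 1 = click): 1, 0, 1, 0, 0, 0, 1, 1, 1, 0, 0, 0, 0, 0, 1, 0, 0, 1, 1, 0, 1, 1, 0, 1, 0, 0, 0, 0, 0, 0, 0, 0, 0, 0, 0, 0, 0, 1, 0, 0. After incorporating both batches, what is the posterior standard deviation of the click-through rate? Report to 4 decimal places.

0.0642

The Beta prior is conjugate to a Binomial/Bernoulli likelihood; the update adds successes to α and failures to β.
After batch 1: Beta(2.79+12, 2.41+2) = Beta(14.79, 4.41).
After batch 2: Beta(14.79+12, 4.41+28) = Beta(26.79, 32.41).
Var = αβ/((α+β)²(α+β+1)) = 26.79·32.41/(59.20²·60.20) = 0.00411540; SD = √0.00411540 = 0.0642.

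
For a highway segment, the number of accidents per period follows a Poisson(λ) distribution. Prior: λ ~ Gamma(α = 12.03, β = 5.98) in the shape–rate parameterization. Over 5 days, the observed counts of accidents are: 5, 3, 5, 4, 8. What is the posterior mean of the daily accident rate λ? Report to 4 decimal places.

3.3725

With a Gamma(shape α, rate β) prior, the Poisson likelihood is conjugate: the posterior is Gamma(α + ΣXᵢ, β + n).
Sum of counts S = 25 over n = 5 days.
Posterior: Gamma(α+S, β+n) = Gamma(12.03+25, 5.98+5) = Gamma(37.03, 10.98).
Posterior mean = α/β = 37.03/10.98 = 3.3725.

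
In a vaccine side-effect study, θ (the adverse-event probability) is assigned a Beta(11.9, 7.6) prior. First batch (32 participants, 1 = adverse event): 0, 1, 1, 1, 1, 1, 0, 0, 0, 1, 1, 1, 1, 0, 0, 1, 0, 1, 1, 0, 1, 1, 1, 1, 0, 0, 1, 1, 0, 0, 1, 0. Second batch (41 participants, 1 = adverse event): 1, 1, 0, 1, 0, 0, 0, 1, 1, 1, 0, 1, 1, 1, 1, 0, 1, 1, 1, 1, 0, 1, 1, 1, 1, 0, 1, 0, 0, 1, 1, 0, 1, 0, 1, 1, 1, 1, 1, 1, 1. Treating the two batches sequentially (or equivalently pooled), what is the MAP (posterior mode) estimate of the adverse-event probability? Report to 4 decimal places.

0.6508

The Beta prior is conjugate to a Binomial/Bernoulli likelihood; the update adds successes to α and failures to β.
After batch 1: Beta(11.9+19, 7.6+13) = Beta(30.9, 20.6).
After batch 2: Beta(30.9+29, 20.6+12) = Beta(59.9, 32.6).
Mode of Beta(a,b) for a,b>1 is (a−1)/(a+b−2) = 58.9/90.5 = 0.6508.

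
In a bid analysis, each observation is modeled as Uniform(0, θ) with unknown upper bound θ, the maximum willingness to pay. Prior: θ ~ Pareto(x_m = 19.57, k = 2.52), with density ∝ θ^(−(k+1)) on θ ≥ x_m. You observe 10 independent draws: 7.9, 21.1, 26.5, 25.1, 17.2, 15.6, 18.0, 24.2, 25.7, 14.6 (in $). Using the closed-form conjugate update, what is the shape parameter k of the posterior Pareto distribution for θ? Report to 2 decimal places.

A Pareto(scale x_m, shape k) prior on the upper bound θ of Uniform(0, θ) is conjugate: posterior is Pareto(max(x_m, max xᵢ), k + n).
Sample maximum = 26.5; prior scale x_m = 19.57 → posterior scale = max = 26.50.
Posterior shape = 2.52 + 10 = 12.52.
Posterior shape k = 12.52.

12.52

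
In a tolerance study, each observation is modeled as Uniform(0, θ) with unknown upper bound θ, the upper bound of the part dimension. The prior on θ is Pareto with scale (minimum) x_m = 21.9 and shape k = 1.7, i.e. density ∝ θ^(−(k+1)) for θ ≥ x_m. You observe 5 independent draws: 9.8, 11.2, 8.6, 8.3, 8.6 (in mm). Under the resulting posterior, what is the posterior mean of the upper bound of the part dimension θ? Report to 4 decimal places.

A Pareto(scale x_m, shape k) prior on the upper bound θ of Uniform(0, θ) is conjugate: posterior is Pareto(max(x_m, max xᵢ), k + n).
Sample maximum = 11.2; prior scale x_m = 21.9 → posterior scale = max = 21.9.
Posterior shape = 1.7 + 5 = 6.7.
E[θ|data] = k·x_m/(k−1) = 6.7·21.9/5.7 = 25.7421.

25.7421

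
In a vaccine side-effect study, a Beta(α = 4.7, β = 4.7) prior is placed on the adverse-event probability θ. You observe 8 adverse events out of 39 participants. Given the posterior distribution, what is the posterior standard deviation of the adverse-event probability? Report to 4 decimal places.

0.0626

The Beta prior is conjugate to a Binomial/Bernoulli likelihood; the update adds successes to α and failures to β.
Posterior: Beta(α+k, β+n−k) = Beta(4.7+8, 4.7+31) = Beta(12.7, 35.7).
Var = αβ/((α+β)²(α+β+1)) = 12.7·35.7/(48.4²·49.4) = 0.00391791; SD = √0.00391791 = 0.0626.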